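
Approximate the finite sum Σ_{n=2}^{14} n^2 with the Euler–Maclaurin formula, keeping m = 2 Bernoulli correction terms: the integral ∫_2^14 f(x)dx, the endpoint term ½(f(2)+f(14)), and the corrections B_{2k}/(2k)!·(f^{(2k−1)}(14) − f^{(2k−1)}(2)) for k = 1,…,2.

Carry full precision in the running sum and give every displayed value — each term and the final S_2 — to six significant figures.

The integral term ∫_2^14 x^2 dx = 912.000.
Endpoint term: (f(2) + f(14))/2 = (4.00000 + 196.000)/2 = 100.000.
So far: 1012.00.
Correction k=1: B_{2}/2! · (f^{(1)}(14) − f^{(1)}(2)) = 1/12 · (28.0000 − 4.00000) = 2.00000.
After k=1: 1014.00.
Correction k=2: B_{4}/4! · (f^{(3)}(14) − f^{(3)}(2)) = −1/720 · (0.00000 − 0.00000) = 0.00000.

S_2 ≈ 1014.00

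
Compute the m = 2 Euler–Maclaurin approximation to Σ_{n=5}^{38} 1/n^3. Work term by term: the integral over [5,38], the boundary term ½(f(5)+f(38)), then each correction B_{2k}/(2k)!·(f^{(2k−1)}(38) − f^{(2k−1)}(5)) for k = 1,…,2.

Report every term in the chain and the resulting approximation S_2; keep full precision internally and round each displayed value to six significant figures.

Integral: ∫_5^38 1/x^3 dx = 0.0196537.
Boundary: ½(f(5) + f(38)) = ½(0.00800000 + 1.82242e-05) = 0.00400911.
Integral + boundary = 0.0236629.
Correction k=1: B_{2}/2! · (f^{(1)}(38) − f^{(1)}(5)) = 1/12 · (-1.43876e-06 − (-0.00480000)) = 0.000399880.
Running total after k=1: 0.0240627.
Correction k=2: B_{4}/4! · (f^{(3)}(38) − f^{(3)}(5)) = −1/720 · (-1.99274e-08 − (-0.00384000)) = -5.33331e-06.

S_2 ≈ 0.0240574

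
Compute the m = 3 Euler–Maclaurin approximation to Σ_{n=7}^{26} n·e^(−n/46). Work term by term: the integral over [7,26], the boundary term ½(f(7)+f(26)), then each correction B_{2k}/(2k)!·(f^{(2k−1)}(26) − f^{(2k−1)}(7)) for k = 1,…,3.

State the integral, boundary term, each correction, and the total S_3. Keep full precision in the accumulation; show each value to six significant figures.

Integral: ∫_7^26 x·e^(−x/46) dx = 211.850.
½[f(7) + f(26)] = ½[6.01187 + 14.7742] = 10.3930.
So far: 222.243.
Order-1 term: 1/12 · (0.247059 − 0.728146) = -0.0400906.
Partial sum through k=1: 222.203.
Order-2 term: −1/720 · (0.000653843 − 0.00115587) = 6.97261e-07.
Partial sum through k=2: 222.203.
Order-3 term: 1/30240 · (5.62821e-07 − 9.29881e-07) = -1.21382e-11.

S_3 ≈ 222.203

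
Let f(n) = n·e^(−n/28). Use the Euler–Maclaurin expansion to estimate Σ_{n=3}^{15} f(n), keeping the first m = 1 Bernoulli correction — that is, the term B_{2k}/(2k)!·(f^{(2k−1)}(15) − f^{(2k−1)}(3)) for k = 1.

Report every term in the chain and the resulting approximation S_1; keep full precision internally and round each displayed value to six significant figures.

Integral: ∫_3^15 x·e^(−x/28) dx = 75.1665.
Endpoint term: (f(3) + f(15))/2 = (2.69519 + 8.77877)/2 = 5.73698.
So far: 80.9035.
Correction k=1: B_{2}/2! · (f^{(1)}(15) − f^{(1)}(3)) = 1/12 · (0.271724 − 0.802140) = -0.0442014.

S_1 ≈ 80.8593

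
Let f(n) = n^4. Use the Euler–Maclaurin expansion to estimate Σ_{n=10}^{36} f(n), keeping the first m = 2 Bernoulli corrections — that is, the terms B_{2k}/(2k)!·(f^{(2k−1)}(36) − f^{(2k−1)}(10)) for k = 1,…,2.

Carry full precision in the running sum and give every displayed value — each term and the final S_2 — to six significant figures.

∫_10^36 x^4 dx evaluates to 1.20732e+07.
Boundary: ½(f(10) + f(36)) = ½(10000.0 + 1.67962e+06) = 844808.
Running total after boundary: 1.29180e+07.
k=1: B_{2}/(2)! × [f^{(1)}(36) − f^{(1)}(10)] = 1/12 × (186624 − 4000.00) = 15218.7.
Running total after k=1: 1.29333e+07.
k=2: B_{4}/(4)! × [f^{(3)}(36) − f^{(3)}(10)] = −1/720 × (864.000 − 240.000) = -0.866667.

S_2 ≈ 1.29333e+07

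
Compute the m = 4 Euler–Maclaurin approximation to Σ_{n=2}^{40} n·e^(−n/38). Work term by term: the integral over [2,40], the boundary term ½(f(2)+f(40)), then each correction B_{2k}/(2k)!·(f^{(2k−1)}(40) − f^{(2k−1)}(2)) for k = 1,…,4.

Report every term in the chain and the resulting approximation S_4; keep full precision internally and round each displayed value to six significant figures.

The integral term ∫_2^40 x·e^(−x/38) dx = 407.579.
Boundary: ½(f(2) + f(40)) = ½(1.89746 + 13.9607) = 7.92909.
Running total after boundary: 415.508.
Correction k=1: B_{2}/2! · (f^{(1)}(40) − f^{(1)}(2)) = 1/12 · (-0.0183694 − 0.898796) = -0.0764305.
Partial sum through k=1: 415.432.
Correction k=2: B_{4}/4! · (f^{(3)}(40) − f^{(3)}(2)) = −1/720 · (0.000470683 − 0.00193646) = 2.03581e-06.
Partial sum through k=2: 415.432.
Correction k=3: B_{6}/6! · (f^{(5)}(40) − f^{(5)}(2)) = 1/30240 · (6.60726e-07 − 2.25104e-06) = -5.25896e-11.
Partial sum through k=3: 415.432.
Correction k=4: B_{8}/8! · (f^{(7)}(40) − f^{(7)}(2)) = −1/1209600 · (6.89400e-10 − 2.18908e-09) = 1.23981e-15.

S_4 ≈ 415.432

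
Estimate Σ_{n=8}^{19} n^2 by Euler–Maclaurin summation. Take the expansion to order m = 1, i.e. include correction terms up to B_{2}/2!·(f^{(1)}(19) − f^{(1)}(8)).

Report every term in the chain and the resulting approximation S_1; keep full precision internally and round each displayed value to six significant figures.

S_1 ≈ 2330.00

Integral: ∫_8^19 x^2 dx = 2115.67.
Endpoint term: (f(8) + f(19))/2 = (64.0000 + 361.000)/2 = 212.500.
Running total after boundary: 2328.17.
Correction k=1: B_{2}/2! · (f^{(1)}(19) − f^{(1)}(8)) = 1/12 · (38.0000 − 16.0000) = 1.83333.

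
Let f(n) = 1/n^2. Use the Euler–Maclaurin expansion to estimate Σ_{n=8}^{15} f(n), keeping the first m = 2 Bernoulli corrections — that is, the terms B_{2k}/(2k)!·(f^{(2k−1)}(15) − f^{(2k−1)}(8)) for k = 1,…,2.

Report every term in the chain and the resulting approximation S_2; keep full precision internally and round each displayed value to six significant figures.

S_2 ≈ 0.0686432

∫_8^15 1/x^2 dx evaluates to 0.0583333.
Boundary: ½(f(8) + f(15)) = ½(0.0156250 + 0.00444444) = 0.0100347.
Running total after boundary: 0.0683681.
k=1: B_{2}/(2)! × [f^{(1)}(15) − f^{(1)}(8)] = 1/12 × (-0.000592593 − (-0.00390625)) = 0.000276138.
Running total after k=1: 0.0686442.
k=2: B_{4}/(4)! × [f^{(3)}(15) − f^{(3)}(8)] = −1/720 × (-3.16049e-05 − (-0.000732422)) = -9.73357e-07.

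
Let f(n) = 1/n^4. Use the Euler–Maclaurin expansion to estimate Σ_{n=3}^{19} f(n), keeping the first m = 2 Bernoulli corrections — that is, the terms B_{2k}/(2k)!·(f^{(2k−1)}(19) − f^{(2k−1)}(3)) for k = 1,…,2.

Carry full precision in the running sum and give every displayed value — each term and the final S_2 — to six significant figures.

∫_3^19 1/x^4 dx evaluates to 0.0122971.
Boundary: ½(f(3) + f(19)) = ½(0.0123457 + 7.67336e-06) = 0.00617668.
Running total after boundary: 0.0184738.
Order-1 term: 1/12 · (-1.61544e-06 − (-0.0164609)) = 0.00137161.
Partial sum through k=1: 0.0198454.
Order-2 term: −1/720 · (-1.34247e-07 − (-0.0548697)) = -7.62077e-05.

S_2 ≈ 0.0197692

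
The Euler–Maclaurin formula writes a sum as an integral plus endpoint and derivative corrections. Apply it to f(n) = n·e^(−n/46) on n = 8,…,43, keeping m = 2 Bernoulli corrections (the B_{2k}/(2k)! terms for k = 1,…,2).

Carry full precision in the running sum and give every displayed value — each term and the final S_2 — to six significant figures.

∫_8^43 x·e^(−x/46) dx evaluates to 479.883.
Boundary: ½(f(8) + f(43)) = ½(6.72296 + 16.8849) = 11.8039.
Running total after boundary: 491.687.
Order-1 term: 1/12 · (0.0256090 − 0.694219) = -0.0557175.
Running total after k=1: 491.631.
Order-2 term: −1/720 · (0.000383247 − 0.00112238) = 1.02657e-06.

S_2 ≈ 491.631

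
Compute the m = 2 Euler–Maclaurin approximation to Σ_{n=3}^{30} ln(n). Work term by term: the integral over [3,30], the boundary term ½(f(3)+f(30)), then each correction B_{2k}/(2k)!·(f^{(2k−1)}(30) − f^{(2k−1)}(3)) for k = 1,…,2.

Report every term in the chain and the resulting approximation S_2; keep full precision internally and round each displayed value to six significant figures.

Integral: ∫_3^30 ln(x) dx = 71.7401.
½[f(3) + f(30)] = ½[1.09861 + 3.40120] = 2.24990.
Integral + boundary = 73.9900.
Order-1 term: 1/12 · (0.0333333 − 0.333333) = -0.0250000.
After k=1: 73.9650.
Order-2 term: −1/720 · (7.40741e-05 − 0.0740741) = 0.000102778.

S_2 ≈ 73.9651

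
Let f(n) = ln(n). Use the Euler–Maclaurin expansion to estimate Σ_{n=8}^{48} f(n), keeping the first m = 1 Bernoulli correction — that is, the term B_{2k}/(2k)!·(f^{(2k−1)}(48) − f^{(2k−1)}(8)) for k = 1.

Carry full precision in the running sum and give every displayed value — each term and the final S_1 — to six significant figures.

S_1 ≈ 132.149

The integral term ∫_8^48 ln(x) dx = 129.182.
Endpoint term: (f(8) + f(48))/2 = (2.07944 + 3.87120)/2 = 2.97532.
Running total after boundary: 132.157.
Correction k=1: B_{2}/2! · (f^{(1)}(48) − f^{(1)}(8)) = 1/12 · (0.0208333 − 0.125000) = -0.00868056.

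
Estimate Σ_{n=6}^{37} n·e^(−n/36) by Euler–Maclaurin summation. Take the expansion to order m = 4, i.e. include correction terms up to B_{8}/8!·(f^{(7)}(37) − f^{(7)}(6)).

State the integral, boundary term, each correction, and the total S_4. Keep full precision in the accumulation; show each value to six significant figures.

∫_6^37 x·e^(−x/36) dx evaluates to 339.579.
Endpoint term: (f(6) + f(37))/2 = (5.07889 + 13.2386)/2 = 9.15877.
So far: 348.738.
k=1: B_{2}/(2)! × [f^{(1)}(37) − f^{(1)}(6)] = 1/12 × (-0.00993892 − 0.705401) = -0.0596117.
Running total after k=1: 348.678.
k=2: B_{4}/(4)! × [f^{(3)}(37) − f^{(3)}(6)] = −1/720 × (0.000544493 − 0.00185059) = 1.81402e-06.
Running total after k=2: 348.678.
k=3: B_{6}/(6)! × [f^{(5)}(37) − f^{(5)}(6)] = 1/30240 × (8.46185e-07 − 2.43587e-06) = -5.25690e-11.
Running total after k=3: 348.678.
k=4: B_{8}/(8)! × [f^{(7)}(37) − f^{(7)}(6)] = −1/1209600 × (9.81664e-10 − 2.65727e-09) = 1.38525e-15.

S_4 ≈ 348.678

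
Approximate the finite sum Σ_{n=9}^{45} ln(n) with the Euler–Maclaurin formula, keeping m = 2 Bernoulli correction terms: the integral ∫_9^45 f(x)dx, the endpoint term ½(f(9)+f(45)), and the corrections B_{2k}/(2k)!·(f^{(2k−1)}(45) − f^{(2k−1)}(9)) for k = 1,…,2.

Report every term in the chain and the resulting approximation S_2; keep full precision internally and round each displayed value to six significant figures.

Integral: ∫_9^45 ln(x) dx = 115.525.
Boundary: ½(f(9) + f(45)) = ½(2.19722 + 3.80666) = 3.00194.
Integral + boundary = 118.527.
k=1: B_{2}/(2)! × [f^{(1)}(45) − f^{(1)}(9)] = 1/12 × (0.0222222 − 0.111111) = -0.00740741.
Running total after k=1: 118.519.
k=2: B_{4}/(4)! × [f^{(3)}(45) − f^{(3)}(9)] = −1/720 × (2.19479e-05 − 0.00274348) = 3.77991e-06.

S_2 ≈ 118.519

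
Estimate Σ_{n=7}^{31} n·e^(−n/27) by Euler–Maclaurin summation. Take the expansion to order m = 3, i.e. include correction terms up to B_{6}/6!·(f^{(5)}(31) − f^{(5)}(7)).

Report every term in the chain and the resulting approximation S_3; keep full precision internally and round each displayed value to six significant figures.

The integral term ∫_7^31 x·e^(−x/27) dx = 211.578.
Boundary: ½(f(7) + f(31)) = ½(5.40136 + 9.83393) = 7.61765.
Integral + boundary = 219.195.
Correction k=1: B_{2}/2! · (f^{(1)}(31) − f^{(1)}(7)) = 1/12 · (-0.0469961 − 0.571573) = -0.0515474.
Running total after k=1: 219.144.
Correction k=2: B_{4}/4! · (f^{(3)}(31) − f^{(3)}(7)) = −1/720 · (0.000805832 − 0.00290099) = 2.90994e-06.
Running total after k=2: 219.144.
Correction k=3: B_{6}/6! · (f^{(5)}(31) − f^{(5)}(7)) = 1/30240 · (2.29922e-06 − 6.88329e-06) = -1.51590e-10.

S_3 ≈ 219.144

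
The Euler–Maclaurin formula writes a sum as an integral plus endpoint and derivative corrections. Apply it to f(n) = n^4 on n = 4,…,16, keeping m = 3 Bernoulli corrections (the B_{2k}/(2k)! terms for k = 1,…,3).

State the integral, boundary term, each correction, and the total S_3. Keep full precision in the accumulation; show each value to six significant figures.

The integral term ∫_4^16 x^4 dx = 209510.
½[f(4) + f(16)] = ½[256.000 + 65536.0] = 32896.0.
Running total after boundary: 242406.
k=1: B_{2}/(2)! × [f^{(1)}(16) − f^{(1)}(4)] = 1/12 × (16384.0 − 256.000) = 1344.00.
Running total after k=1: 243750.
k=2: B_{4}/(4)! × [f^{(3)}(16) − f^{(3)}(4)] = −1/720 × (384.000 − 96.0000) = -0.400000.
Running total after k=2: 243750.
k=3: B_{6}/(6)! × [f^{(5)}(16) − f^{(5)}(4)] = 1/30240 × (0.00000 − 0.00000) = 0.00000.

S_3 ≈ 243750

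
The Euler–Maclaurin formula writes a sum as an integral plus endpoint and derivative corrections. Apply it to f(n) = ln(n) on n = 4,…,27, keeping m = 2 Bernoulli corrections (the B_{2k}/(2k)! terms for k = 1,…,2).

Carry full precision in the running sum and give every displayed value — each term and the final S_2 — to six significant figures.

S_2 ≈ 62.7658

The integral term ∫_4^27 ln(x) dx = 60.4424.
Endpoint term: (f(4) + f(27))/2 = (1.38629 + 3.29584)/2 = 2.34107.
Running total after boundary: 62.7835.
Order-1 term: 1/12 · (0.0370370 − 0.250000) = -0.0177469.
After k=1: 62.7657.
Order-2 term: −1/720 · (0.000101611 − 0.0312500) = 4.32617e-05.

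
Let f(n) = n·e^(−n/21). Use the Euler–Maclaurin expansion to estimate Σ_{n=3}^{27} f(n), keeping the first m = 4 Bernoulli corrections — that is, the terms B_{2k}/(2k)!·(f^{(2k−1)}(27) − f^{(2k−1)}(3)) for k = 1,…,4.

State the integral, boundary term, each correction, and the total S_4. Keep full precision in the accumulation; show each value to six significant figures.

The integral term ∫_3^27 x·e^(−x/21) dx = 158.242.
½[f(3) + f(27)] = ½[2.60063 + 7.46423] = 5.03243.
Running total after boundary: 163.274.
Correction k=1: B_{2}/2! · (f^{(1)}(27) − f^{(1)}(3)) = 1/12 · (-0.0789866 − 0.743038) = -0.0685021.
Running total after k=1: 163.206.
Correction k=2: B_{4}/4! · (f^{(3)}(27) − f^{(3)}(3)) = −1/720 · (0.00107465 − 0.00561631) = 6.30787e-06.
Running total after k=2: 163.206.
Correction k=3: B_{6}/6! · (f^{(5)}(27) − f^{(5)}(3)) = 1/30240 · (5.27982e-06 − 2.16502e-05) = -5.41348e-10.
Running total after k=3: 163.206.
Correction k=4: B_{8}/8! · (f^{(7)}(27) − f^{(7)}(3)) = −1/1209600 · (1.84191e-08 − 6.93083e-08) = 4.20711e-14.

S_4 ≈ 163.206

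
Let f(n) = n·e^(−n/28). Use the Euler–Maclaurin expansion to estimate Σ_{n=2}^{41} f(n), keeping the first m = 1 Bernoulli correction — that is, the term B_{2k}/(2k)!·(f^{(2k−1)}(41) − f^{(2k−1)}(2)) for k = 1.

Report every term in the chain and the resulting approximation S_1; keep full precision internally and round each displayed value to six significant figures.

S_1 ≈ 340.922

∫_2^41 x·e^(−x/28) dx evaluates to 335.331.
Endpoint term: (f(2) + f(41))/2 = (1.86213 + 9.48097)/2 = 5.67155.
So far: 341.003.
Correction k=1: B_{2}/2! · (f^{(1)}(41) − f^{(1)}(2)) = 1/12 · (-0.107363 − 0.864558) = -0.0809934.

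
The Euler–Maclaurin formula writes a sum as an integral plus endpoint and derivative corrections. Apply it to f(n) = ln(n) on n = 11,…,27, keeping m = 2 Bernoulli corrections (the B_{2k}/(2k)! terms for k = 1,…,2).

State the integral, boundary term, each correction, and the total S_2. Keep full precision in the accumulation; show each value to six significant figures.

The integral term ∫_11^27 ln(x) dx = 46.6107.
Endpoint term: (f(11) + f(27))/2 = (2.39790 + 3.29584)/2 = 2.84687.
Integral + boundary = 49.4576.
Correction k=1: B_{2}/2! · (f^{(1)}(27) − f^{(1)}(11)) = 1/12 · (0.0370370 − 0.0909091) = -0.00448934.
After k=1: 49.4531.
Correction k=2: B_{4}/4! · (f^{(3)}(27) − f^{(3)}(11)) = −1/720 · (0.000101611 − 0.00150263) = 1.94586e-06.

S_2 ≈ 49.4531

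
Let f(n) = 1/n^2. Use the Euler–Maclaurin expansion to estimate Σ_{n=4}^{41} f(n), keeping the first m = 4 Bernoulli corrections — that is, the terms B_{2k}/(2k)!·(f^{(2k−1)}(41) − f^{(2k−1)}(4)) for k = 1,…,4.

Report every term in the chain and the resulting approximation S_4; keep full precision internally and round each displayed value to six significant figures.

The integral term ∫_4^41 1/x^2 dx = 0.225610.
Endpoint term: (f(4) + f(41))/2 = (0.0625000 + 0.000594884)/2 = 0.0315474.
So far: 0.257157.
Correction k=1: B_{2}/2! · (f^{(1)}(41) − f^{(1)}(4)) = 1/12 · (-2.90187e-05 − (-0.0312500)) = 0.00260175.
After k=1: 0.259759.
Correction k=2: B_{4}/4! · (f^{(3)}(41) − f^{(3)}(4)) = −1/720 · (-2.07153e-07 − (-0.0234375)) = -3.25518e-05.
After k=2: 0.259726.
Correction k=3: B_{6}/6! · (f^{(5)}(41) − f^{(5)}(4)) = 1/30240 · (-3.69697e-09 − (-0.0439453)) = 1.45322e-06.
After k=3: 0.259728.
Correction k=4: B_{8}/8! · (f^{(7)}(41) − f^{(7)}(4)) = −1/1209600 · (-1.23159e-10 − (-0.153809)) = -1.27157e-07.

S_4 ≈ 0.259728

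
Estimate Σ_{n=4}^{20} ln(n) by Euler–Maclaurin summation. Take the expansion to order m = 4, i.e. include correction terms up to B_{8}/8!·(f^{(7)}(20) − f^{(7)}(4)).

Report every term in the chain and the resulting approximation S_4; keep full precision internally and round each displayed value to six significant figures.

S_4 ≈ 40.5439

Integral: ∫_4^20 ln(x) dx = 38.3695.
Boundary: ½(f(4) + f(20)) = ½(1.38629 + 2.99573) = 2.19101.
Integral + boundary = 40.5605.
k=1: B_{2}/(2)! × [f^{(1)}(20) − f^{(1)}(4)] = 1/12 × (0.0500000 − 0.250000) = -0.0166667.
Partial sum through k=1: 40.5438.
k=2: B_{4}/(4)! × [f^{(3)}(20) − f^{(3)}(4)] = −1/720 × (0.000250000 − 0.0312500) = 4.30556e-05.
Partial sum through k=2: 40.5439.
k=3: B_{6}/(6)! × [f^{(5)}(20) − f^{(5)}(4)] = 1/30240 × (7.50000e-06 − 0.0234375) = -7.74802e-07.
Partial sum through k=3: 40.5439.
k=4: B_{8}/(8)! × [f^{(7)}(20) − f^{(7)}(4)] = −1/1209600 × (5.62500e-07 − 0.0439453) = 3.63300e-08.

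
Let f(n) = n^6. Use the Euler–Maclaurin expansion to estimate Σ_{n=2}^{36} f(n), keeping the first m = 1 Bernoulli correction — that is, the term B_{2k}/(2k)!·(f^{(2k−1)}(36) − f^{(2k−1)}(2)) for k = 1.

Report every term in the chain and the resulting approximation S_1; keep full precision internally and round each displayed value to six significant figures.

S_1 ≈ 1.23135e+10

Integral: ∫_2^36 x^6 dx = 1.11949e+10.
½[f(2) + f(36)] = ½[64.0000 + 2.17678e+09] = 1.08839e+09.
So far: 1.22833e+10.
Order-1 term: 1/12 · (3.62797e+08 − 192.000) = 3.02331e+07.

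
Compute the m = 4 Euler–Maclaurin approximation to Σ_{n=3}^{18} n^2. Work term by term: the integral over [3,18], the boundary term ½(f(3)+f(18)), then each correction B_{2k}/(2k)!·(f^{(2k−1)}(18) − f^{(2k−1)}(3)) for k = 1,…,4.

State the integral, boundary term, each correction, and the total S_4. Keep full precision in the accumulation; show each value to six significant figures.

Integral: ∫_3^18 x^2 dx = 1935.00.
Boundary: ½(f(3) + f(18)) = ½(9.00000 + 324.000) = 166.500.
Running total after boundary: 2101.50.
Correction k=1: B_{2}/2! · (f^{(1)}(18) − f^{(1)}(3)) = 1/12 · (36.0000 − 6.00000) = 2.50000.
Partial sum through k=1: 2104.00.
Correction k=2: B_{4}/4! · (f^{(3)}(18) − f^{(3)}(3)) = −1/720 · (0.00000 − 0.00000) = 0.00000.
Partial sum through k=2: 2104.00.
Correction k=3: B_{6}/6! · (f^{(5)}(18) − f^{(5)}(3)) = 1/30240 · (0.00000 − 0.00000) = 0.00000.
Partial sum through k=3: 2104.00.
Correction k=4: B_{8}/8! · (f^{(7)}(18) − f^{(7)}(3)) = −1/1209600 · (0.00000 − 0.00000) = 0.00000.

S_4 ≈ 2104.00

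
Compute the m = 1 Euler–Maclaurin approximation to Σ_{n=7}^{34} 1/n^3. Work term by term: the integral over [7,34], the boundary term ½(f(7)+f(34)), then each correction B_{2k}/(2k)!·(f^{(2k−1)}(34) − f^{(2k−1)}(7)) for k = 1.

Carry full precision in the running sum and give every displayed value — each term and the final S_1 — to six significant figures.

S_1 ≈ 0.0113459

Integral: ∫_7^34 1/x^3 dx = 0.00977156.
½[f(7) + f(34)] = ½[0.00291545 + 2.54427e-05] = 0.00147045.
Integral + boundary = 0.0112420.
Order-1 term: 1/12 · (-2.24494e-06 − (-0.00124948)) = 0.000103936.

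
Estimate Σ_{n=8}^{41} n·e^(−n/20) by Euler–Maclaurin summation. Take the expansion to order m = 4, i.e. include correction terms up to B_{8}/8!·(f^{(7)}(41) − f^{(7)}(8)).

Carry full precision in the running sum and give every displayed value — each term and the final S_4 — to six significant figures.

S_4 ≈ 223.598

∫_8^41 x·e^(−x/20) dx evaluates to 218.323.
Boundary: ½(f(8) + f(41)) = ½(5.36256 + 5.27813) = 5.32035.
Integral + boundary = 223.643.
Order-1 term: 1/12 · (-0.135172 − 0.402192) = -0.0447803.
Partial sum through k=1: 223.598.
Order-2 term: −1/720 · (0.000305745 − 0.00435708) = 5.62685e-06.
Partial sum through k=2: 223.598.
Order-3 term: 1/30240 · (2.37355e-06 − 1.92717e-05) = -5.58801e-10.
Partial sum through k=3: 223.598.
Order-4 term: −1/1209600 · (9.95684e-09 − 6.91268e-08) = 4.89169e-14.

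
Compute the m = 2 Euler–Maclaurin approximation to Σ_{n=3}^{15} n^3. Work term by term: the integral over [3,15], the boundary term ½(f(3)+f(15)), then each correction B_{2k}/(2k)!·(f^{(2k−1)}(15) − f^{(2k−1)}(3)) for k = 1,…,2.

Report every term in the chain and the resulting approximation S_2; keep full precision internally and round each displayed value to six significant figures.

S_2 ≈ 14391.0

∫_3^15 x^3 dx evaluates to 12636.0.
½[f(3) + f(15)] = ½[27.0000 + 3375.00] = 1701.00.
Integral + boundary = 14337.0.
Order-1 term: 1/12 · (675.000 − 27.0000) = 54.0000.
Running total after k=1: 14391.0.
Order-2 term: −1/720 · (6.00000 − 6.00000) = 0.00000.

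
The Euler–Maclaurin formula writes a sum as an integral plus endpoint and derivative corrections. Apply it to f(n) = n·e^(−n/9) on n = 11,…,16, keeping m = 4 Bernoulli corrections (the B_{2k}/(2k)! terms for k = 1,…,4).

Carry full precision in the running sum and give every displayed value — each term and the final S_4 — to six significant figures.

S_4 ≈ 17.9622

Integral: ∫_11^16 x·e^(−x/9) dx = 14.9955.
½[f(11) + f(16)] = ½[3.24032 + 2.70421] = 2.97227.
Running total after boundary: 17.9677.
Order-1 term: 1/12 · (-0.131455 − (-0.0654611)) = -0.00549948.
Running total after k=1: 17.9622.
Order-2 term: −1/720 · (0.00255027 − 0.00646529) = 5.43753e-06.
Running total after k=2: 17.9622.
Order-3 term: 1/30240 · (8.30054e-05 − 0.000169614) = -2.86404e-09.
Running total after k=3: 17.9622.
Order-4 term: −1/1209600 · (1.66081e-06 − 3.20259e-06) = 1.27462e-12.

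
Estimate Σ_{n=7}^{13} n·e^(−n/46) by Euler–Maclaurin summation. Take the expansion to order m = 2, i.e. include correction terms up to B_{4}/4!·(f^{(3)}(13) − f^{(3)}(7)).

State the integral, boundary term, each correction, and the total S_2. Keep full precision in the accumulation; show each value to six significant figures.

∫_7^13 x·e^(−x/46) dx evaluates to 47.9962.
Boundary: ½(f(7) + f(13)) = ½(6.01187 + 9.79959) = 7.90573.
Integral + boundary = 55.9019.
Correction k=1: B_{2}/2! · (f^{(1)}(13) − f^{(1)}(7)) = 1/12 · (0.540780 − 0.728146) = -0.0156138.
Partial sum through k=1: 55.8863.
Correction k=2: B_{4}/4! · (f^{(3)}(13) − f^{(3)}(7)) = −1/720 · (0.000968057 − 0.00115587) = 2.60853e-07.

S_2 ≈ 55.8863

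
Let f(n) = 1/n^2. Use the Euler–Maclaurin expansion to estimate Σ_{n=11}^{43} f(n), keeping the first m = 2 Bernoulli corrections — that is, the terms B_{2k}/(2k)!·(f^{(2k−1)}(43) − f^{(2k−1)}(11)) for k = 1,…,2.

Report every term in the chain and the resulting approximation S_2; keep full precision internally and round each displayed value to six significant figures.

∫_11^43 1/x^2 dx evaluates to 0.0676533.
Boundary: ½(f(11) + f(43)) = ½(0.00826446 + 0.000540833) = 0.00440265.
So far: 0.0720559.
Correction k=1: B_{2}/2! · (f^{(1)}(43) − f^{(1)}(11)) = 1/12 · (-2.51550e-05 − (-0.00150263)) = 0.000123123.
Partial sum through k=1: 0.0721790.
Correction k=2: B_{4}/4! · (f^{(3)}(43) − f^{(3)}(11)) = −1/720 · (-1.63256e-07 − (-0.000149021)) = -2.06747e-07.

S_2 ≈ 0.0721788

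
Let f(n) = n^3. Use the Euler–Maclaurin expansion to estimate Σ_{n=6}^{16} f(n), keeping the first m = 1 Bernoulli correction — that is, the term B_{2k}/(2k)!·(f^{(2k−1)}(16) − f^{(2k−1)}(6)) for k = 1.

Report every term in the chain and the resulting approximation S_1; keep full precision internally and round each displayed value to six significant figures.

Integral: ∫_6^16 x^3 dx = 16060.0.
Endpoint term: (f(6) + f(16))/2 = (216.000 + 4096.00)/2 = 2156.00.
Running total after boundary: 18216.0.
Correction k=1: B_{2}/2! · (f^{(1)}(16) − f^{(1)}(6)) = 1/12 · (768.000 − 108.000) = 55.0000.

S_1 ≈ 18271.0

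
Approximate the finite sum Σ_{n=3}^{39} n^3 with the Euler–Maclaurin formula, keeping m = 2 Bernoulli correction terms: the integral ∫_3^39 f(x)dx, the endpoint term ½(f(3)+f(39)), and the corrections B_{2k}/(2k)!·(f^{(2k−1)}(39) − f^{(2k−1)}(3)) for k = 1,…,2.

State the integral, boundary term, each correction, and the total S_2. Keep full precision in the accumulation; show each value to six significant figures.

S_2 ≈ 608391

The integral term ∫_3^39 x^3 dx = 578340.
Boundary: ½(f(3) + f(39)) = ½(27.0000 + 59319.0) = 29673.0.
So far: 608013.
Correction k=1: B_{2}/2! · (f^{(1)}(39) − f^{(1)}(3)) = 1/12 · (4563.00 − 27.0000) = 378.000.
After k=1: 608391.
Correction k=2: B_{4}/4! · (f^{(3)}(39) − f^{(3)}(3)) = −1/720 · (6.00000 − 6.00000) = 0.00000.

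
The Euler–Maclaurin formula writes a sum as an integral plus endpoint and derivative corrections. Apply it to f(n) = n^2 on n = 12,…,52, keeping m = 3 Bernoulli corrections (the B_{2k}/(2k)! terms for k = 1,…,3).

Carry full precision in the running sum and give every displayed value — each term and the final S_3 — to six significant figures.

S_3 ≈ 47724.0

Integral: ∫_12^52 x^2 dx = 46293.3.
Endpoint term: (f(12) + f(52))/2 = (144.000 + 2704.00)/2 = 1424.00.
Running total after boundary: 47717.3.
Order-1 term: 1/12 · (104.000 − 24.0000) = 6.66667.
After k=1: 47724.0.
Order-2 term: −1/720 · (0.00000 − 0.00000) = 0.00000.
After k=2: 47724.0.
Order-3 term: 1/30240 · (0.00000 − 0.00000) = 0.00000.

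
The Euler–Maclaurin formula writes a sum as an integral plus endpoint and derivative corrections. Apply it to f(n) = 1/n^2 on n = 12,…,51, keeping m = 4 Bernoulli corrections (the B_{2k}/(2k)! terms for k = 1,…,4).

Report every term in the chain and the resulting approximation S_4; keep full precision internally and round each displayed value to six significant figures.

S_4 ≈ 0.0674850

∫_12^51 1/x^2 dx evaluates to 0.0637255.
½[f(12) + f(51)] = ½[0.00694444 + 0.000384468] = 0.00366446.
Integral + boundary = 0.0673899.
Correction k=1: B_{2}/2! · (f^{(1)}(51) − f^{(1)}(12)) = 1/12 · (-1.50772e-05 − (-0.00115741)) = 9.51942e-05.
After k=1: 0.0674851.
Correction k=2: B_{4}/4! · (f^{(3)}(51) − f^{(3)}(12)) = −1/720 · (-6.95601e-08 − (-9.64506e-05)) = -1.33863e-07.
After k=2: 0.0674850.
Correction k=3: B_{6}/6! · (f^{(5)}(51) − f^{(5)}(12)) = 1/30240 · (-8.02308e-10 − (-2.00939e-05)) = 6.64454e-10.
After k=3: 0.0674850.
Correction k=4: B_{8}/8! · (f^{(7)}(51) − f^{(7)}(12)) = −1/1209600 · (-1.72738e-11 − (-7.81429e-06)) = -6.46021e-12.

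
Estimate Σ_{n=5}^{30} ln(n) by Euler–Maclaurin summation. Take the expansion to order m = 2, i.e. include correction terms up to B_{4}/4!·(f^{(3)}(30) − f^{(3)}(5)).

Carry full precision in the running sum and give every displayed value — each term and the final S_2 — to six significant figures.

S_2 ≈ 71.4802

Integral: ∫_5^30 ln(x) dx = 68.9887.
½[f(5) + f(30)] = ½[1.60944 + 3.40120] = 2.50532.
Integral + boundary = 71.4940.
k=1: B_{2}/(2)! × [f^{(1)}(30) − f^{(1)}(5)] = 1/12 × (0.0333333 − 0.200000) = -0.0138889.
Partial sum through k=1: 71.4802.
k=2: B_{4}/(4)! × [f^{(3)}(30) − f^{(3)}(5)] = −1/720 × (7.40741e-05 − 0.0160000) = 2.21193e-05.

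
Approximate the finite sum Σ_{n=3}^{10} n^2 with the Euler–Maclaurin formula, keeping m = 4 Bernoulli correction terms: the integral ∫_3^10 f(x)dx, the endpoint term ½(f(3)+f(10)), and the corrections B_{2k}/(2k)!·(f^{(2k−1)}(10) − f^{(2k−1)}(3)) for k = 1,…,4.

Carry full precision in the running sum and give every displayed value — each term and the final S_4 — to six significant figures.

The integral term ∫_3^10 x^2 dx = 324.333.
½[f(3) + f(10)] = ½[9.00000 + 100.000] = 54.5000.
Running total after boundary: 378.833.
Order-1 term: 1/12 · (20.0000 − 6.00000) = 1.16667.
Partial sum through k=1: 380.000.
Order-2 term: −1/720 · (0.00000 − 0.00000) = 0.00000.
Partial sum through k=2: 380.000.
Order-3 term: 1/30240 · (0.00000 − 0.00000) = 0.00000.
Partial sum through k=3: 380.000.
Order-4 term: −1/1209600 · (0.00000 − 0.00000) = 0.00000.

S_4 ≈ 380.000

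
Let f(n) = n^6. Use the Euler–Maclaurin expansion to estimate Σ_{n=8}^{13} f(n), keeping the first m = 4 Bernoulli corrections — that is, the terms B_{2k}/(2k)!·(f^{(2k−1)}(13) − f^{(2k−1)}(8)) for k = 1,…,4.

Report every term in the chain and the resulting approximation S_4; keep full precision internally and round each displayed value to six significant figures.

The integral term ∫_8^13 x^6 dx = 8.66448e+06.
½[f(8) + f(13)] = ½[262144 + 4.82681e+06] = 2.54448e+06.
So far: 1.12090e+07.
k=1: B_{2}/(2)! × [f^{(1)}(13) − f^{(1)}(8)] = 1/12 × (2.22776e+06 − 196608) = 169262.
After k=1: 1.13782e+07.
k=2: B_{4}/(4)! × [f^{(3)}(13) − f^{(3)}(8)] = −1/720 × (263640 − 61440.0) = -280.833.
After k=2: 1.13779e+07.
k=3: B_{6}/(6)! × [f^{(5)}(13) − f^{(5)}(8)] = 1/30240 × (9360.00 − 5760.00) = 0.119048.
After k=3: 1.13779e+07.
k=4: B_{8}/(8)! × [f^{(7)}(13) − f^{(7)}(8)] = −1/1209600 × (0.00000 − 0.00000) = 0.00000.

S_4 ≈ 1.13779e+07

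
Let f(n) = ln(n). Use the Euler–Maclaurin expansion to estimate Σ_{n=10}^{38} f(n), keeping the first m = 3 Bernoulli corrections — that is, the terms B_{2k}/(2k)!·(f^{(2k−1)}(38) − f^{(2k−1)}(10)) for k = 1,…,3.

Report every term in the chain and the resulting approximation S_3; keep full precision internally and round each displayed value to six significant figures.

S_3 ≈ 90.1664

∫_10^38 ln(x) dx evaluates to 87.2024.
Boundary: ½(f(10) + f(38)) = ½(2.30259 + 3.63759) = 2.97009.
So far: 90.1725.
Order-1 term: 1/12 · (0.0263158 − 0.100000) = -0.00614035.
After k=1: 90.1664.
Order-2 term: −1/720 · (3.64485e-05 − 0.00200000) = 2.72715e-06.
After k=2: 90.1664.
Order-3 term: 1/30240 · (3.02896e-07 − 0.000240000) = -7.92649e-09.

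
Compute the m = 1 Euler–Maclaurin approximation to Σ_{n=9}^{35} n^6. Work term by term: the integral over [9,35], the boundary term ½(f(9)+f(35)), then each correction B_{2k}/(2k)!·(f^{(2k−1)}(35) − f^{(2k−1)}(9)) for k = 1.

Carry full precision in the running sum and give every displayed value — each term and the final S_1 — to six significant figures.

S_1 ≈ 1.01363e+10

∫_9^35 x^6 dx evaluates to 9.19064e+09.
½[f(9) + f(35)] = ½[531441 + 1.83827e+09] = 9.19399e+08.
So far: 1.01100e+10.
k=1: B_{2}/(2)! × [f^{(1)}(35) − f^{(1)}(9)] = 1/12 × (3.15131e+08 − 354294) = 2.62314e+07.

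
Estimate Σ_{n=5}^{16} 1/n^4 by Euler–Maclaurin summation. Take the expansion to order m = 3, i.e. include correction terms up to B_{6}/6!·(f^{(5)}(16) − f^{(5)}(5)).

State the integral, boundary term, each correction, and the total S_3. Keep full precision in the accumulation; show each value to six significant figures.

Integral: ∫_5^16 1/x^4 dx = 0.00258529.
Boundary: ½(f(5) + f(16)) = ½(0.00160000 + 1.52588e-05) = 0.000807629.
Running total after boundary: 0.00339292.
k=1: B_{2}/(2)! × [f^{(1)}(16) − f^{(1)}(5)] = 1/12 × (-3.81470e-06 − (-0.00128000)) = 0.000106349.
Running total after k=1: 0.00349926.
k=2: B_{4}/(4)! × [f^{(3)}(16) − f^{(3)}(5)] = −1/720 × (-4.47035e-07 − (-0.00153600)) = -2.13271e-06.
Running total after k=2: 0.00349713.
k=3: B_{6}/(6)! × [f^{(5)}(16) − f^{(5)}(5)] = 1/30240 × (-9.77889e-08 − (-0.00344064)) = 1.13775e-07.

S_3 ≈ 0.00349725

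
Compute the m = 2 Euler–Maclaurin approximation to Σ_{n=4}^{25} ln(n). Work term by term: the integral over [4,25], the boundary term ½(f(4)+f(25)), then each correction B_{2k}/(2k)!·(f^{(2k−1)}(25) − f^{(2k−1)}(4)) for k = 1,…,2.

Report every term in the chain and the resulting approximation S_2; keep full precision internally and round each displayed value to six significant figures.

Integral: ∫_4^25 ln(x) dx = 53.9267.
Endpoint term: (f(4) + f(25))/2 = (1.38629 + 3.21888)/2 = 2.30259.
Running total after boundary: 56.2293.
Order-1 term: 1/12 · (0.0400000 − 0.250000) = -0.0175000.
After k=1: 56.2118.
Order-2 term: −1/720 · (0.000128000 − 0.0312500) = 4.32250e-05.

S_2 ≈ 56.2118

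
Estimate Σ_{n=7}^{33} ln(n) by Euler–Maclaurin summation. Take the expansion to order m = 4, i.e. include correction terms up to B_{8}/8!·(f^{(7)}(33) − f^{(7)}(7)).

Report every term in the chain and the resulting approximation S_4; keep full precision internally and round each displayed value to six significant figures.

The integral term ∫_7^33 ln(x) dx = 75.7634.
Boundary: ½(f(7) + f(33)) = ½(1.94591 + 3.49651) = 2.72121.
So far: 78.4846.
Order-1 term: 1/12 · (0.0303030 − 0.142857) = -0.00937951.
Running total after k=1: 78.4752.
Order-2 term: −1/720 · (5.56529e-05 − 0.00583090) = 8.02118e-06.
Running total after k=2: 78.4752.
Order-3 term: 1/30240 · (6.13256e-07 − 0.00142798) = -4.72012e-08.
Running total after k=3: 78.4752.
Order-4 term: −1/1209600 · (1.68941e-08 − 0.000874271) = 7.22763e-10.

S_4 ≈ 78.4752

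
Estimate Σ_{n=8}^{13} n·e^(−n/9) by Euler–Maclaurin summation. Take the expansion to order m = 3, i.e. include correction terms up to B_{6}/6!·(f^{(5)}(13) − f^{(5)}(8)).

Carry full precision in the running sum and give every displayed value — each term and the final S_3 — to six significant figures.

Integral: ∫_8^13 x·e^(−x/9) dx = 16.1965.
½[f(8) + f(13)] = ½[3.28890 + 3.06640] = 3.17765.
So far: 19.3742.
k=1: B_{2}/(2)! × [f^{(1)}(13) − f^{(1)}(8)] = 1/12 × (-0.104834 − 0.0456791) = -0.0125428.
Partial sum through k=1: 19.3616.
k=2: B_{4}/(4)! × [f^{(3)}(13) − f^{(3)}(8)] = −1/720 × (0.00452988 − 0.0107149) = 8.59026e-06.
Partial sum through k=2: 19.3616.
k=3: B_{6}/(6)! × [f^{(5)}(13) − f^{(5)}(8)] = 1/30240 × (0.000127827 − 0.000257602) = -4.29150e-09.

S_3 ≈ 19.3616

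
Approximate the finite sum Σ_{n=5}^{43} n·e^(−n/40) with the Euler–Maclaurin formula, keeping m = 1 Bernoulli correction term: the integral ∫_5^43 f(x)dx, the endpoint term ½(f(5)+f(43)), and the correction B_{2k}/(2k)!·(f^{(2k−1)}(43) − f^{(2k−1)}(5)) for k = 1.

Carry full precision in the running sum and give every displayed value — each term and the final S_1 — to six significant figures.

The integral term ∫_5^43 x·e^(−x/40) dx = 455.386.
Boundary: ½(f(5) + f(43)) = ½(4.41248 + 14.6758) = 9.54414.
Running total after boundary: 464.930.
Order-1 term: 1/12 · (-0.0255973 − 0.772185) = -0.0664818.

S_1 ≈ 464.864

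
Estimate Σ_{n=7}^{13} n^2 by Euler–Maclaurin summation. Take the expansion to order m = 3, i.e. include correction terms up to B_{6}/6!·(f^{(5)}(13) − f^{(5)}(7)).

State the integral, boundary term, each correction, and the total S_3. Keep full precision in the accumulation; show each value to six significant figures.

Integral: ∫_7^13 x^2 dx = 618.000.
Endpoint term: (f(7) + f(13))/2 = (49.0000 + 169.000)/2 = 109.000.
Running total after boundary: 727.000.
Order-1 term: 1/12 · (26.0000 − 14.0000) = 1.00000.
After k=1: 728.000.
Order-2 term: −1/720 · (0.00000 − 0.00000) = 0.00000.
After k=2: 728.000.
Order-3 term: 1/30240 · (0.00000 − 0.00000) = 0.00000.

S_3 ≈ 728.000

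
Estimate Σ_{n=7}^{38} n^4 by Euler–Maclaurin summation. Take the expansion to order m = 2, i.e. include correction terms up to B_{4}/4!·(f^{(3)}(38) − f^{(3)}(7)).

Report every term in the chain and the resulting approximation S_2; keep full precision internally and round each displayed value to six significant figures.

S_2 ≈ 1.69056e+07

Integral: ∫_7^38 x^4 dx = 1.58437e+07.
Endpoint term: (f(7) + f(38))/2 = (2401.00 + 2.08514e+06)/2 = 1.04377e+06.
Integral + boundary = 1.68874e+07.
k=1: B_{2}/(2)! × [f^{(1)}(38) − f^{(1)}(7)] = 1/12 × (219488 − 1372.00) = 18176.3.
After k=1: 1.69056e+07.
k=2: B_{4}/(4)! × [f^{(3)}(38) − f^{(3)}(7)] = −1/720 × (912.000 − 168.000) = -1.03333.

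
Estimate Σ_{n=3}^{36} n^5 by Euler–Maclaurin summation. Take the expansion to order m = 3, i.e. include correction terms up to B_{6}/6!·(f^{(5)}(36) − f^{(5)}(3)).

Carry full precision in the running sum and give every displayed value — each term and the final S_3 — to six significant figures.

The integral term ∫_3^36 x^5 dx = 3.62797e+08.
Endpoint term: (f(3) + f(36))/2 = (243.000 + 6.04662e+07)/2 = 3.02332e+07.
Running total after boundary: 3.93030e+08.
Order-1 term: 1/12 · (8.39808e+06 − 405.000) = 699806.
After k=1: 3.93730e+08.
Order-2 term: −1/720 · (77760.0 − 540.000) = -107.250.
After k=2: 3.93730e+08.
Order-3 term: 1/30240 · (120.000 − 120.000) = 0.00000.

S_3 ≈ 3.93730e+08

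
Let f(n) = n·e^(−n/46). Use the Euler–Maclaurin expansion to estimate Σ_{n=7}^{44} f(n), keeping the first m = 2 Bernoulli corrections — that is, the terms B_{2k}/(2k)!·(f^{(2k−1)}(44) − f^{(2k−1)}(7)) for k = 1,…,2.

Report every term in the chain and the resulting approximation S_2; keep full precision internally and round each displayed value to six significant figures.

S_2 ≈ 514.549

Integral: ∫_7^44 x·e^(−x/46) dx = 503.149.
Endpoint term: (f(7) + f(44))/2 = (6.01187 + 16.9060)/2 = 11.4589.
Running total after boundary: 514.608.
Order-1 term: 1/12 · (0.0167055 − 0.728146) = -0.0592867.
Running total after k=1: 514.549.
Order-2 term: −1/720 · (0.000371058 − 0.00115587) = 1.09002e-06.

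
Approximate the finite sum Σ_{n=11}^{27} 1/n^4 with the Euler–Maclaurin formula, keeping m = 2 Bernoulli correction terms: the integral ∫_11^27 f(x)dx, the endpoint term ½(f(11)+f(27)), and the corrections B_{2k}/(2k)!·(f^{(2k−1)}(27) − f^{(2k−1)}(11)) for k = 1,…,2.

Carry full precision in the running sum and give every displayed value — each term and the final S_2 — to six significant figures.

S_2 ≈ 0.000270633

∫_11^27 1/x^4 dx evaluates to 0.000233503.
½[f(11) + f(27)] = ½[6.83013e-05 + 1.88168e-06] = 3.50915e-05.
Running total after boundary: 0.000268595.
Order-1 term: 1/12 · (-2.78767e-07 − (-2.48369e-05)) = 2.04651e-06.
Running total after k=1: 0.000270641.
Order-2 term: −1/720 · (-1.14719e-08 − (-6.15790e-06)) = -8.53670e-09.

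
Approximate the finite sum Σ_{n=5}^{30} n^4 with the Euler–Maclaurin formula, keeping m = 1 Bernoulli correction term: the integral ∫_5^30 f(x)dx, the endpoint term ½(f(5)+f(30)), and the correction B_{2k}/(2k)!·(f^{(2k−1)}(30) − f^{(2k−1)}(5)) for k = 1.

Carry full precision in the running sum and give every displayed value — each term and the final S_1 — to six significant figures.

∫_5^30 x^4 dx evaluates to 4.85938e+06.
Boundary: ½(f(5) + f(30)) = ½(625.000 + 810000) = 405312.
So far: 5.26469e+06.
Correction k=1: B_{2}/2! · (f^{(1)}(30) − f^{(1)}(5)) = 1/12 · (108000 − 500.000) = 8958.33.

S_1 ≈ 5.27365e+06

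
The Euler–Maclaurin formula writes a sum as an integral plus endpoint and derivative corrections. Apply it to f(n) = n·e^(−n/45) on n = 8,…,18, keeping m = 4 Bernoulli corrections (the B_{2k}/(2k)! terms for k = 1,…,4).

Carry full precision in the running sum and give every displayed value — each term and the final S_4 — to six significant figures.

Integral: ∫_8^18 x·e^(−x/45) dx = 96.1940.
Endpoint term: (f(8) + f(18))/2 = (6.69703 + 12.0658)/2 = 9.38139.
Integral + boundary = 105.575.
Order-1 term: 1/12 · (0.402192 − 0.688306) = -0.0238428.
Partial sum through k=1: 105.552.
Order-2 term: −1/720 · (0.000860658 − 0.00116670) = 4.25055e-07.
Partial sum through k=2: 105.552.
Order-3 term: 1/30240 · (7.51952e-07 − 9.84440e-07) = -7.68810e-12.
Partial sum through k=3: 105.552.
Order-4 term: −1/1209600 · (5.32784e-10 − 6.87769e-10) = 1.28130e-16.

S_4 ≈ 105.552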